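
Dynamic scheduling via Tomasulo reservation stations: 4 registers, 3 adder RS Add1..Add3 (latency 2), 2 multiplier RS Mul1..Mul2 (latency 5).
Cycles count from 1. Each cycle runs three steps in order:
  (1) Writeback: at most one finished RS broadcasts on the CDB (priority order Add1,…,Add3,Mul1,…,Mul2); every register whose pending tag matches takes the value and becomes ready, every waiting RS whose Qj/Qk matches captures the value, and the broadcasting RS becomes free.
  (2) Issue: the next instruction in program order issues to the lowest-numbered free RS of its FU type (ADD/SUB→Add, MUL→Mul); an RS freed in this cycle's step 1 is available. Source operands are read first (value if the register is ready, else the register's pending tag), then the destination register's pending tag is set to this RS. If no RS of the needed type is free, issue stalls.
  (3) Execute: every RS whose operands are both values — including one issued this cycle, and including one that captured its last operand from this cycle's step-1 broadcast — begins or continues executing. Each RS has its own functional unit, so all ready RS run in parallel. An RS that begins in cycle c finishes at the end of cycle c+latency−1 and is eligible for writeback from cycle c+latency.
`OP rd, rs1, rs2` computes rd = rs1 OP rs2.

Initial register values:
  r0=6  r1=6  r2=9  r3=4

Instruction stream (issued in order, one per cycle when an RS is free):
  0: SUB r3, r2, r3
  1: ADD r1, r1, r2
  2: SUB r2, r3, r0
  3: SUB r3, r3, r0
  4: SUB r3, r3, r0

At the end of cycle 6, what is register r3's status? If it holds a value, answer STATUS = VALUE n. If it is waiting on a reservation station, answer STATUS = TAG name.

c1: issue SUB r3<-Add1 | r0:6,r1:6,r2:9,r3:Add1
c2: issue ADD r1<-Add2 | r0:6,r1:Add2,r2:9,r3:Add1
c3: CDB Add1=5; issue SUB r2<-Add1 | r0:6,r1:Add2,r2:Add1,r3:5
c4: CDB Add2=15; issue SUB r3<-Add2 | r0:6,r1:15,r2:Add1,r3:Add2
c5: CDB Add1=-1; issue SUB r3<-Add1 | r0:6,r1:15,r2:-1,r3:Add1
c6: CDB Add2=-1 | r0:6,r1:15,r2:-1,r3:Add1

STATUS = TAG Add1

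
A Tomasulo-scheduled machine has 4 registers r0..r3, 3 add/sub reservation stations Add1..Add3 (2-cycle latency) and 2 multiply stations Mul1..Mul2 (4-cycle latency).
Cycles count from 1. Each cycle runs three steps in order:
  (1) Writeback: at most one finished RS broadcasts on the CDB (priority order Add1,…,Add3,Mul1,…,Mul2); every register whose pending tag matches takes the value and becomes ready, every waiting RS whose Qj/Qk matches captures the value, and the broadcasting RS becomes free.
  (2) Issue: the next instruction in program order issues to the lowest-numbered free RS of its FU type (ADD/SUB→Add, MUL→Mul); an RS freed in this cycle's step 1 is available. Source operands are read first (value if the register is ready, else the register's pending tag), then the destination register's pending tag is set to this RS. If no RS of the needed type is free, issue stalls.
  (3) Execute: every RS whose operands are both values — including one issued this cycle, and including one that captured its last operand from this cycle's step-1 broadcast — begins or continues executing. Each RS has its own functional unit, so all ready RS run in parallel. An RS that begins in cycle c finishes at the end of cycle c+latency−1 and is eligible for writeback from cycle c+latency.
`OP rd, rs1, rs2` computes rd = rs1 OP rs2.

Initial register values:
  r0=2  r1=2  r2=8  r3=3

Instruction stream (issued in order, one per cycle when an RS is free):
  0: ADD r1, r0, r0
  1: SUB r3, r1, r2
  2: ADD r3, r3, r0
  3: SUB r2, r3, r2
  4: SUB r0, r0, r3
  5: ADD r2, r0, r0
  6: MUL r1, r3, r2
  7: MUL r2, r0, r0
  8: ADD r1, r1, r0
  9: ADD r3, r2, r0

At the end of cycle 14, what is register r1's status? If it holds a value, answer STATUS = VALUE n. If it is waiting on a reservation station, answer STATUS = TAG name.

cycle 1: issue ADD r1<-Add1 // r0:2,r1:Add1,r2:8,r3:3
cycle 2: issue SUB r3<-Add2 // r0:2,r1:Add1,r2:8,r3:Add2
cycle 3: CDB Add1=4; issue ADD r3<-Add1 // r0:2,r1:4,r2:8,r3:Add1
cycle 4: issue SUB r2<-Add3 // r0:2,r1:4,r2:Add3,r3:Add1
cycle 5: CDB Add2=-4; issue SUB r0<-Add2 // r0:Add2,r1:4,r2:Add3,r3:Add1
cycle 6: stall // r0:Add2,r1:4,r2:Add3,r3:Add1
cycle 7: CDB Add1=-2; issue ADD r2<-Add1 // r0:Add2,r1:4,r2:Add1,r3:-2
cycle 8: issue MUL r1<-Mul1 // r0:Add2,r1:Mul1,r2:Add1,r3:-2
cycle 9: CDB Add2=4; issue MUL r2<-Mul2 // r0:4,r1:Mul1,r2:Mul2,r3:-2
cycle 10: CDB Add3=-10; issue ADD r1<-Add2 // r0:4,r1:Add2,r2:Mul2,r3:-2
cycle 11: CDB Add1=8; issue ADD r3<-Add1 // r0:4,r1:Add2,r2:Mul2,r3:Add1
cycle 12: - // r0:4,r1:Add2,r2:Mul2,r3:Add1
cycle 13: CDB Mul2=16 // r0:4,r1:Add2,r2:16,r3:Add1
cycle 14: - // r0:4,r1:Add2,r2:16,r3:Add1

STATUS = TAG Add2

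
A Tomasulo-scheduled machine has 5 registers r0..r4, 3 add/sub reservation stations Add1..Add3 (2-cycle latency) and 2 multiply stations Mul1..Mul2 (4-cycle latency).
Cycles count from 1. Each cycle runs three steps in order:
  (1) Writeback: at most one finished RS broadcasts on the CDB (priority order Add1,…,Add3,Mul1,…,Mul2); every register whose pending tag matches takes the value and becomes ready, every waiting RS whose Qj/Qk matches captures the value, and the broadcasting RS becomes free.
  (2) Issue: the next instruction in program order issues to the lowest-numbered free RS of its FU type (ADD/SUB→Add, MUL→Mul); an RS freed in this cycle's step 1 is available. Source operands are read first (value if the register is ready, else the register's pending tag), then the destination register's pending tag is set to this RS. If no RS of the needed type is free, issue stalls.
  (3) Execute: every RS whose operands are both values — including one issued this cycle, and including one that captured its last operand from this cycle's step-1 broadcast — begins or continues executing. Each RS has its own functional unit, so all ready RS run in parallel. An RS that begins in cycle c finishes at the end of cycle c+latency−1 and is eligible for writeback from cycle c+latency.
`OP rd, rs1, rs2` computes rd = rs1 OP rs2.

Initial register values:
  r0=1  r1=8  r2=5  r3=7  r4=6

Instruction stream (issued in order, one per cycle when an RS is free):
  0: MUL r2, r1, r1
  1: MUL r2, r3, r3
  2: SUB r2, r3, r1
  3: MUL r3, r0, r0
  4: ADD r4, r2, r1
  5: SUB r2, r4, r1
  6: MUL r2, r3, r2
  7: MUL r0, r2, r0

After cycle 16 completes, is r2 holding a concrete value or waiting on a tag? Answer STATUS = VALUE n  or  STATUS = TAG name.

STATUS = VALUE -1

  c1: issue MUL r2<-Mul1  regs: r0:1,r1:8,r2:Mul1,r3:7,r4:6
  c2: issue MUL r2<-Mul2  regs: r0:1,r1:8,r2:Mul2,r3:7,r4:6
  c3: issue SUB r2<-Add1  regs: r0:1,r1:8,r2:Add1,r3:7,r4:6
  c4: stall  regs: r0:1,r1:8,r2:Add1,r3:7,r4:6
  c5: CDB Add1=-1; stall  regs: r0:1,r1:8,r2:-1,r3:7,r4:6
  c6: CDB Mul1=64; issue MUL r3<-Mul1  regs: r0:1,r1:8,r2:-1,r3:Mul1,r4:6
  c7: CDB Mul2=49; issue ADD r4<-Add1  regs: r0:1,r1:8,r2:-1,r3:Mul1,r4:Add1
  c8: issue SUB r2<-Add2  regs: r0:1,r1:8,r2:Add2,r3:Mul1,r4:Add1
  c9: CDB Add1=7; issue MUL r2<-Mul2  regs: r0:1,r1:8,r2:Mul2,r3:Mul1,r4:7
  c10: CDB Mul1=1; issue MUL r0<-Mul1  regs: r0:Mul1,r1:8,r2:Mul2,r3:1,r4:7
  c11: CDB Add2=-1  regs: r0:Mul1,r1:8,r2:Mul2,r3:1,r4:7
  c12: -  regs: r0:Mul1,r1:8,r2:Mul2,r3:1,r4:7
  c13: -  regs: r0:Mul1,r1:8,r2:Mul2,r3:1,r4:7
  c14: -  regs: r0:Mul1,r1:8,r2:Mul2,r3:1,r4:7
  c15: CDB Mul2=-1  regs: r0:Mul1,r1:8,r2:-1,r3:1,r4:7
  c16: -  regs: r0:Mul1,r1:8,r2:-1,r3:1,r4:7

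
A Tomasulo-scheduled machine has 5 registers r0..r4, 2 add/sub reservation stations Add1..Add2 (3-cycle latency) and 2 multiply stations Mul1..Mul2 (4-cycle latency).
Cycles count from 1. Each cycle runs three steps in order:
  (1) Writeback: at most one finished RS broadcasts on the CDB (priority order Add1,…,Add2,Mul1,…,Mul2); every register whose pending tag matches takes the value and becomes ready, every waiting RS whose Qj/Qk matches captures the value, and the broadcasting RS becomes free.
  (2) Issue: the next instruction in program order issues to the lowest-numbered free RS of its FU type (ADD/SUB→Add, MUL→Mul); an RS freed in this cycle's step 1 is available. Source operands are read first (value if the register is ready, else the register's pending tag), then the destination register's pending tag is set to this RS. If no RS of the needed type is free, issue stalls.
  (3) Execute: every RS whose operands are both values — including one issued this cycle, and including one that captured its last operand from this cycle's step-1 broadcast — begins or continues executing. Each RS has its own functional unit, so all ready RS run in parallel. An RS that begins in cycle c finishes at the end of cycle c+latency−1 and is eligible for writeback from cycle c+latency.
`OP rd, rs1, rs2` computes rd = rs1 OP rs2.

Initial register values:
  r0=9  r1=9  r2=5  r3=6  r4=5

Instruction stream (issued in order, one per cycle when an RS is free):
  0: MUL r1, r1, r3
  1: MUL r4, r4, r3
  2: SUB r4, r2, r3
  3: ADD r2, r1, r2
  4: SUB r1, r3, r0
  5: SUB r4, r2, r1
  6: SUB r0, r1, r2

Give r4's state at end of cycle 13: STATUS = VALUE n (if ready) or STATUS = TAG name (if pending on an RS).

STATUS = VALUE 62

  c1: issue MUL r1<-Mul1  regs: r0:9,r1:Mul1,r2:5,r3:6,r4:5
  c2: issue MUL r4<-Mul2  regs: r0:9,r1:Mul1,r2:5,r3:6,r4:Mul2
  c3: issue SUB r4<-Add1  regs: r0:9,r1:Mul1,r2:5,r3:6,r4:Add1
  c4: issue ADD r2<-Add2  regs: r0:9,r1:Mul1,r2:Add2,r3:6,r4:Add1
  c5: CDB Mul1=54; stall  regs: r0:9,r1:54,r2:Add2,r3:6,r4:Add1
  c6: CDB Add1=-1; issue SUB r1<-Add1  regs: r0:9,r1:Add1,r2:Add2,r3:6,r4:-1
  c7: CDB Mul2=30; stall  regs: r0:9,r1:Add1,r2:Add2,r3:6,r4:-1
  c8: CDB Add2=59; issue SUB r4<-Add2  regs: r0:9,r1:Add1,r2:59,r3:6,r4:Add2
  c9: CDB Add1=-3; issue SUB r0<-Add1  regs: r0:Add1,r1:-3,r2:59,r3:6,r4:Add2
  c10: -  regs: r0:Add1,r1:-3,r2:59,r3:6,r4:Add2
  c11: -  regs: r0:Add1,r1:-3,r2:59,r3:6,r4:Add2
  c12: CDB Add1=-62  regs: r0:-62,r1:-3,r2:59,r3:6,r4:Add2
  c13: CDB Add2=62  regs: r0:-62,r1:-3,r2:59,r3:6,r4:62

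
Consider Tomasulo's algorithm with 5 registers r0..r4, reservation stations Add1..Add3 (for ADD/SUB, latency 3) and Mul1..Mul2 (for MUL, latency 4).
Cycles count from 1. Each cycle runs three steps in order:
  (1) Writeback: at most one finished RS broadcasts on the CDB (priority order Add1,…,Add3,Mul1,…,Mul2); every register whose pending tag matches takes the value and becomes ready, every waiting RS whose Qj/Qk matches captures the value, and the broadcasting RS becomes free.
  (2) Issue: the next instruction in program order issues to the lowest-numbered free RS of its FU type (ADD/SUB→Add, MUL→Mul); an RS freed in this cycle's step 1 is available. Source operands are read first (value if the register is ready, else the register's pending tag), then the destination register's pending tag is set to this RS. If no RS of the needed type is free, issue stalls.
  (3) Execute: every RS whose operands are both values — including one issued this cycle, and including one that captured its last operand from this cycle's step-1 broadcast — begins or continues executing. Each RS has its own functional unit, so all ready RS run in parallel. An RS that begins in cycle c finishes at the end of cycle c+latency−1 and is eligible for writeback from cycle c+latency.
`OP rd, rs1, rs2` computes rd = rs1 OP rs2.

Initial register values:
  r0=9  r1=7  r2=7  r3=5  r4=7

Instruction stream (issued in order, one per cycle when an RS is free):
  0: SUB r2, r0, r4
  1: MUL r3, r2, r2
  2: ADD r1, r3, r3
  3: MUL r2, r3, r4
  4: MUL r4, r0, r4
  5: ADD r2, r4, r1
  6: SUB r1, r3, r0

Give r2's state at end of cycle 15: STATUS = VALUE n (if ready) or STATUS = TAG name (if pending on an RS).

STATUS = VALUE 71

  c1: issue SUB r2<-Add1  regs: r0:9,r1:7,r2:Add1,r3:5,r4:7
  c2: issue MUL r3<-Mul1  regs: r0:9,r1:7,r2:Add1,r3:Mul1,r4:7
  c3: issue ADD r1<-Add2  regs: r0:9,r1:Add2,r2:Add1,r3:Mul1,r4:7
  c4: CDB Add1=2; issue MUL r2<-Mul2  regs: r0:9,r1:Add2,r2:Mul2,r3:Mul1,r4:7
  c5: stall  regs: r0:9,r1:Add2,r2:Mul2,r3:Mul1,r4:7
  c6: stall  regs: r0:9,r1:Add2,r2:Mul2,r3:Mul1,r4:7
  c7: stall  regs: r0:9,r1:Add2,r2:Mul2,r3:Mul1,r4:7
  c8: CDB Mul1=4; issue MUL r4<-Mul1  regs: r0:9,r1:Add2,r2:Mul2,r3:4,r4:Mul1
  c9: issue ADD r2<-Add1  regs: r0:9,r1:Add2,r2:Add1,r3:4,r4:Mul1
  c10: issue SUB r1<-Add3  regs: r0:9,r1:Add3,r2:Add1,r3:4,r4:Mul1
  c11: CDB Add2=8  regs: r0:9,r1:Add3,r2:Add1,r3:4,r4:Mul1
  c12: CDB Mul1=63  regs: r0:9,r1:Add3,r2:Add1,r3:4,r4:63
  c13: CDB Add3=-5  regs: r0:9,r1:-5,r2:Add1,r3:4,r4:63
  c14: CDB Mul2=28  regs: r0:9,r1:-5,r2:Add1,r3:4,r4:63
  c15: CDB Add1=71  regs: r0:9,r1:-5,r2:71,r3:4,r4:63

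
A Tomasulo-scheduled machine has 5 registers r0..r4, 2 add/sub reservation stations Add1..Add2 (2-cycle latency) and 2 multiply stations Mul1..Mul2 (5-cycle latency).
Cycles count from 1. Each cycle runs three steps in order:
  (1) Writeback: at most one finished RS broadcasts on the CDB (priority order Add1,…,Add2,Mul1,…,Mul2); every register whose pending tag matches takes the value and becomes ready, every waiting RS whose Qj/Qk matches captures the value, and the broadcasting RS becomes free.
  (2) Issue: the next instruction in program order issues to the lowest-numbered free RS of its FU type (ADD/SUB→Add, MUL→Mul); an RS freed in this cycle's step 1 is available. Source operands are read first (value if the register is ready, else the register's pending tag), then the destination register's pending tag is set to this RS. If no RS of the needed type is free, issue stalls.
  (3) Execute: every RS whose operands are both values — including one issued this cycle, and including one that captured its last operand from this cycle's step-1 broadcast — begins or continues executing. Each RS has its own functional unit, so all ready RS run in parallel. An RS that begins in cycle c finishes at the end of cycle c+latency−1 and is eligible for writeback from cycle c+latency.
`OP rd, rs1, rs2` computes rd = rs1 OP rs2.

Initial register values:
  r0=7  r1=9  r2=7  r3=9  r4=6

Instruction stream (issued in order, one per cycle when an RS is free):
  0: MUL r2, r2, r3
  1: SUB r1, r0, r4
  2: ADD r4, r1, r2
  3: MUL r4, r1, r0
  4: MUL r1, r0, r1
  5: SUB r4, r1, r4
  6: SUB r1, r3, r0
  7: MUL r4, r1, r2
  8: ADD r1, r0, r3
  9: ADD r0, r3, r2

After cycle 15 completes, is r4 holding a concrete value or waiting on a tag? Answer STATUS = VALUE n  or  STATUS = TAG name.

c1: issue MUL r2<-Mul1 | r0:7,r1:9,r2:Mul1,r3:9,r4:6
c2: issue SUB r1<-Add1 | r0:7,r1:Add1,r2:Mul1,r3:9,r4:6
c3: issue ADD r4<-Add2 | r0:7,r1:Add1,r2:Mul1,r3:9,r4:Add2
c4: CDB Add1=1; issue MUL r4<-Mul2 | r0:7,r1:1,r2:Mul1,r3:9,r4:Mul2
c5: stall | r0:7,r1:1,r2:Mul1,r3:9,r4:Mul2
c6: CDB Mul1=63; issue MUL r1<-Mul1 | r0:7,r1:Mul1,r2:63,r3:9,r4:Mul2
c7: issue SUB r4<-Add1 | r0:7,r1:Mul1,r2:63,r3:9,r4:Add1
c8: CDB Add2=64; issue SUB r1<-Add2 | r0:7,r1:Add2,r2:63,r3:9,r4:Add1
c9: CDB Mul2=7; issue MUL r4<-Mul2 | r0:7,r1:Add2,r2:63,r3:9,r4:Mul2
c10: CDB Add2=2; issue ADD r1<-Add2 | r0:7,r1:Add2,r2:63,r3:9,r4:Mul2
c11: CDB Mul1=7; stall | r0:7,r1:Add2,r2:63,r3:9,r4:Mul2
c12: CDB Add2=16; issue ADD r0<-Add2 | r0:Add2,r1:16,r2:63,r3:9,r4:Mul2
c13: CDB Add1=0 | r0:Add2,r1:16,r2:63,r3:9,r4:Mul2
c14: CDB Add2=72 | r0:72,r1:16,r2:63,r3:9,r4:Mul2
c15: CDB Mul2=126 | r0:72,r1:16,r2:63,r3:9,r4:126

STATUS = VALUE 126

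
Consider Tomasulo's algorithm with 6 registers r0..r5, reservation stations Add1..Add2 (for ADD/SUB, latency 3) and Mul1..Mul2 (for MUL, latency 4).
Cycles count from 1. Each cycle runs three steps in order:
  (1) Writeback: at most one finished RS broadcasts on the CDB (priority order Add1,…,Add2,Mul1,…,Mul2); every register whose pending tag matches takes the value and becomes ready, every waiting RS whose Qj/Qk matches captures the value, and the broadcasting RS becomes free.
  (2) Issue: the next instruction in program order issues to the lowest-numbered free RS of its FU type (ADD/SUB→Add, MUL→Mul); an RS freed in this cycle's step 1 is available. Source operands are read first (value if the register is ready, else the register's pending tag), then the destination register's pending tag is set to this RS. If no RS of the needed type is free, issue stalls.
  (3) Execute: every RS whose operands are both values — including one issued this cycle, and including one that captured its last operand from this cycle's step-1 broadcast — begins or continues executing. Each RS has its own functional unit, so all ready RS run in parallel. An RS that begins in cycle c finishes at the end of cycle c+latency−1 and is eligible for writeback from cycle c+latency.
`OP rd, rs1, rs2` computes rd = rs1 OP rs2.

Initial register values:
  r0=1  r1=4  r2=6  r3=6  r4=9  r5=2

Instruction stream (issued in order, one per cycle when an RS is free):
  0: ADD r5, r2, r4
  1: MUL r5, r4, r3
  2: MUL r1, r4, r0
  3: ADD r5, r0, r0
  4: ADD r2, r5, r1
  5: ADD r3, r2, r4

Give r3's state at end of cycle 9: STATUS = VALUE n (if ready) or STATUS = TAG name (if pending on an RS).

c1: issue ADD r5<-Add1 | r0:1,r1:4,r2:6,r3:6,r4:9,r5:Add1
c2: issue MUL r5<-Mul1 | r0:1,r1:4,r2:6,r3:6,r4:9,r5:Mul1
c3: issue MUL r1<-Mul2 | r0:1,r1:Mul2,r2:6,r3:6,r4:9,r5:Mul1
c4: CDB Add1=15; issue ADD r5<-Add1 | r0:1,r1:Mul2,r2:6,r3:6,r4:9,r5:Add1
c5: issue ADD r2<-Add2 | r0:1,r1:Mul2,r2:Add2,r3:6,r4:9,r5:Add1
c6: CDB Mul1=54; stall | r0:1,r1:Mul2,r2:Add2,r3:6,r4:9,r5:Add1
c7: CDB Add1=2; issue ADD r3<-Add1 | r0:1,r1:Mul2,r2:Add2,r3:Add1,r4:9,r5:2
c8: CDB Mul2=9 | r0:1,r1:9,r2:Add2,r3:Add1,r4:9,r5:2
c9: - | r0:1,r1:9,r2:Add2,r3:Add1,r4:9,r5:2

STATUS = TAG Add1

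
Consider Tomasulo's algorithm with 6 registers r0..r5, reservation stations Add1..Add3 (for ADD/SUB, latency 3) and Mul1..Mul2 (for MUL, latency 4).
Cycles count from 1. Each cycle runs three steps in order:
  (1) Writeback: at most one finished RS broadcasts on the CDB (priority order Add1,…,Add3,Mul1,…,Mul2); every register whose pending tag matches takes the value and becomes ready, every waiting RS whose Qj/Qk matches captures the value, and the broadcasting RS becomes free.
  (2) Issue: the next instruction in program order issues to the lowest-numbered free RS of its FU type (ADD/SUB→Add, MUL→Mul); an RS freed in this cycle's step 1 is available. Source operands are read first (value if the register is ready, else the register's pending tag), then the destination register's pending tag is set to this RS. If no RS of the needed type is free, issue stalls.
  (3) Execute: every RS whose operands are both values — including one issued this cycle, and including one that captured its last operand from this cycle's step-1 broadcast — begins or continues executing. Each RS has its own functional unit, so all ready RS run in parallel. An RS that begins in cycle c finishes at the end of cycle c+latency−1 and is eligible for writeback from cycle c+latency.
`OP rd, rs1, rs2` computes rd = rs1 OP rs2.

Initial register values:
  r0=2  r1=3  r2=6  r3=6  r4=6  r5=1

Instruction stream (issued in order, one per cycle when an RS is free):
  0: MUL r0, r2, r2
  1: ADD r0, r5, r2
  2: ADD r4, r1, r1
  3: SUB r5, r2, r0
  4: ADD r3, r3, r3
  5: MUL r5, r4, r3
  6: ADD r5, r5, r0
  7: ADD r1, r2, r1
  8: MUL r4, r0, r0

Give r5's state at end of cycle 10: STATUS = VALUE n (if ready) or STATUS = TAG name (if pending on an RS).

STATUS = TAG Add2

cycle 1: issue MUL r0<-Mul1 // r0:Mul1,r1:3,r2:6,r3:6,r4:6,r5:1
cycle 2: issue ADD r0<-Add1 // r0:Add1,r1:3,r2:6,r3:6,r4:6,r5:1
cycle 3: issue ADD r4<-Add2 // r0:Add1,r1:3,r2:6,r3:6,r4:Add2,r5:1
cycle 4: issue SUB r5<-Add3 // r0:Add1,r1:3,r2:6,r3:6,r4:Add2,r5:Add3
cycle 5: CDB Add1=7; issue ADD r3<-Add1 // r0:7,r1:3,r2:6,r3:Add1,r4:Add2,r5:Add3
cycle 6: CDB Add2=6; issue MUL r5<-Mul2 // r0:7,r1:3,r2:6,r3:Add1,r4:6,r5:Mul2
cycle 7: CDB Mul1=36; issue ADD r5<-Add2 // r0:7,r1:3,r2:6,r3:Add1,r4:6,r5:Add2
cycle 8: CDB Add1=12; issue ADD r1<-Add1 // r0:7,r1:Add1,r2:6,r3:12,r4:6,r5:Add2
cycle 9: CDB Add3=-1; issue MUL r4<-Mul1 // r0:7,r1:Add1,r2:6,r3:12,r4:Mul1,r5:Add2
cycle 10: - // r0:7,r1:Add1,r2:6,r3:12,r4:Mul1,r5:Add2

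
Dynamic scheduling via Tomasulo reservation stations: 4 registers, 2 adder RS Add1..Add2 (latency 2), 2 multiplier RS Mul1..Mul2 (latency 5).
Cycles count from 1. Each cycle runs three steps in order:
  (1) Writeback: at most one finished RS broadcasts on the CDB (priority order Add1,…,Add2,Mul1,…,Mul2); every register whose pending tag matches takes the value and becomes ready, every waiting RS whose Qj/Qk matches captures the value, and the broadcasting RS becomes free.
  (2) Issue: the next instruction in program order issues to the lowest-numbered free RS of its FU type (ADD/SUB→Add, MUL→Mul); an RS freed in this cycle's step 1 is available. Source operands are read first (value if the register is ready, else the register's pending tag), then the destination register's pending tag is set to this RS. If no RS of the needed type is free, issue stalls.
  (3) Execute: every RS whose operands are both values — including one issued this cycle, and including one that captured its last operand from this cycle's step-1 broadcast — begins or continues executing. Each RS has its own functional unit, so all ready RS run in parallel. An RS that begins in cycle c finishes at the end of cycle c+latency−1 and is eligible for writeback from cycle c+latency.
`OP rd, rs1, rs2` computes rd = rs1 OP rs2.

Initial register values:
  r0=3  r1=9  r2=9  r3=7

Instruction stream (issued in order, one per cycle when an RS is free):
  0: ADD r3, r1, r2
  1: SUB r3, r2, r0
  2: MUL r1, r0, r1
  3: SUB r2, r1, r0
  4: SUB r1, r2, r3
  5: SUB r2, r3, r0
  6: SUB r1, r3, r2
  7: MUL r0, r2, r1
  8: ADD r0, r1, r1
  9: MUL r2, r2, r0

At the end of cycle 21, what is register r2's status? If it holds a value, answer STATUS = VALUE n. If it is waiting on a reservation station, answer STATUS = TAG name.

  c1: issue ADD r3<-Add1  regs: r0:3,r1:9,r2:9,r3:Add1
  c2: issue SUB r3<-Add2  regs: r0:3,r1:9,r2:9,r3:Add2
  c3: CDB Add1=18; issue MUL r1<-Mul1  regs: r0:3,r1:Mul1,r2:9,r3:Add2
  c4: CDB Add2=6; issue SUB r2<-Add1  regs: r0:3,r1:Mul1,r2:Add1,r3:6
  c5: issue SUB r1<-Add2  regs: r0:3,r1:Add2,r2:Add1,r3:6
  c6: stall  regs: r0:3,r1:Add2,r2:Add1,r3:6
  c7: stall  regs: r0:3,r1:Add2,r2:Add1,r3:6
  c8: CDB Mul1=27; stall  regs: r0:3,r1:Add2,r2:Add1,r3:6
  c9: stall  regs: r0:3,r1:Add2,r2:Add1,r3:6
  c10: CDB Add1=24; issue SUB r2<-Add1  regs: r0:3,r1:Add2,r2:Add1,r3:6
  c11: stall  regs: r0:3,r1:Add2,r2:Add1,r3:6
  c12: CDB Add1=3; issue SUB r1<-Add1  regs: r0:3,r1:Add1,r2:3,r3:6
  c13: CDB Add2=18; issue MUL r0<-Mul1  regs: r0:Mul1,r1:Add1,r2:3,r3:6
  c14: CDB Add1=3; issue ADD r0<-Add1  regs: r0:Add1,r1:3,r2:3,r3:6
  c15: issue MUL r2<-Mul2  regs: r0:Add1,r1:3,r2:Mul2,r3:6
  c16: CDB Add1=6  regs: r0:6,r1:3,r2:Mul2,r3:6
  c17: -  regs: r0:6,r1:3,r2:Mul2,r3:6
  c18: -  regs: r0:6,r1:3,r2:Mul2,r3:6
  c19: CDB Mul1=9  regs: r0:6,r1:3,r2:Mul2,r3:6
  c20: -  regs: r0:6,r1:3,r2:Mul2,r3:6
  c21: CDB Mul2=18  regs: r0:6,r1:3,r2:18,r3:6

STATUS = VALUE 18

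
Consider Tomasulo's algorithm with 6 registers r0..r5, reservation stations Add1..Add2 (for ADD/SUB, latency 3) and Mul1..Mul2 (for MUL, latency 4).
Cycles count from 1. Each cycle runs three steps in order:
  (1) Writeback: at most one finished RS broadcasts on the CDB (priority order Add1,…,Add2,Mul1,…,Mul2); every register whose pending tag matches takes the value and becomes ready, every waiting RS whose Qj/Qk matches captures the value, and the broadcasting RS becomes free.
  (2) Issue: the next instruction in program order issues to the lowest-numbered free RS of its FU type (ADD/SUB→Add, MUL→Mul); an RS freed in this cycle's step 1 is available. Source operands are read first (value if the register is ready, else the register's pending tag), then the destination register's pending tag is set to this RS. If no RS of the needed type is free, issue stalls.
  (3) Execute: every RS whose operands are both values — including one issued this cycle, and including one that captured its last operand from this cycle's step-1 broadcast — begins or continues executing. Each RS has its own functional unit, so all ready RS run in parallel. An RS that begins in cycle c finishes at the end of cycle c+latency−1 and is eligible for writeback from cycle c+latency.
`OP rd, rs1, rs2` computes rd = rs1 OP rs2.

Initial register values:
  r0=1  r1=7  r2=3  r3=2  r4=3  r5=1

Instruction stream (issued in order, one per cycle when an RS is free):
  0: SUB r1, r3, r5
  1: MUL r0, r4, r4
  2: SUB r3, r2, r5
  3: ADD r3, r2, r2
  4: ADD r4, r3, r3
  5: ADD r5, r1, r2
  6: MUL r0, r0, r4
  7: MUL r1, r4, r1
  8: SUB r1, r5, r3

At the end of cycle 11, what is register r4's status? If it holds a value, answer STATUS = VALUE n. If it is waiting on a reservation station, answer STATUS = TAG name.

STATUS = VALUE 12

  c1: issue SUB r1<-Add1  regs: r0:1,r1:Add1,r2:3,r3:2,r4:3,r5:1
  c2: issue MUL r0<-Mul1  regs: r0:Mul1,r1:Add1,r2:3,r3:2,r4:3,r5:1
  c3: issue SUB r3<-Add2  regs: r0:Mul1,r1:Add1,r2:3,r3:Add2,r4:3,r5:1
  c4: CDB Add1=1; issue ADD r3<-Add1  regs: r0:Mul1,r1:1,r2:3,r3:Add1,r4:3,r5:1
  c5: stall  regs: r0:Mul1,r1:1,r2:3,r3:Add1,r4:3,r5:1
  c6: CDB Add2=2; issue ADD r4<-Add2  regs: r0:Mul1,r1:1,r2:3,r3:Add1,r4:Add2,r5:1
  c7: CDB Add1=6; issue ADD r5<-Add1  regs: r0:Mul1,r1:1,r2:3,r3:6,r4:Add2,r5:Add1
  c8: CDB Mul1=9; issue MUL r0<-Mul1  regs: r0:Mul1,r1:1,r2:3,r3:6,r4:Add2,r5:Add1
  c9: issue MUL r1<-Mul2  regs: r0:Mul1,r1:Mul2,r2:3,r3:6,r4:Add2,r5:Add1
  c10: CDB Add1=4; issue SUB r1<-Add1  regs: r0:Mul1,r1:Add1,r2:3,r3:6,r4:Add2,r5:4
  c11: CDB Add2=12  regs: r0:Mul1,r1:Add1,r2:3,r3:6,r4:12,r5:4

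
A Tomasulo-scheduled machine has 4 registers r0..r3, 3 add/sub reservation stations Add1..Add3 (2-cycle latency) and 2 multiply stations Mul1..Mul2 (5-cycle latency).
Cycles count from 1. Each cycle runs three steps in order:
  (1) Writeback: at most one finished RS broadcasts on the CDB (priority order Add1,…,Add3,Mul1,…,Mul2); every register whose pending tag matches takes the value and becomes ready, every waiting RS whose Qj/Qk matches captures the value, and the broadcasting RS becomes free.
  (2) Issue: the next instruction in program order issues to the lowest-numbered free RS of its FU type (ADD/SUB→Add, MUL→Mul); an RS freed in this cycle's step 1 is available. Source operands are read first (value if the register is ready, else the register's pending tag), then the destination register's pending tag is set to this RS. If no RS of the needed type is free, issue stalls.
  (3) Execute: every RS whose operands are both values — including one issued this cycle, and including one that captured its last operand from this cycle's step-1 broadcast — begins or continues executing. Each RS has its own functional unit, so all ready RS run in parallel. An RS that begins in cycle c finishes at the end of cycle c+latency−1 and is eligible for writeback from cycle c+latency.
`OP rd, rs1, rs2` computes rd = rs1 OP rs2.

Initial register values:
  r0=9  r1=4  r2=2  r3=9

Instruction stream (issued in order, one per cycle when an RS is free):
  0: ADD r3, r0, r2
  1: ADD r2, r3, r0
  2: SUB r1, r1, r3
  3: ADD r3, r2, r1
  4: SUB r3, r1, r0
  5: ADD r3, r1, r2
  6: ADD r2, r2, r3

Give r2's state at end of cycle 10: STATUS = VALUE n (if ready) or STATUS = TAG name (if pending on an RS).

  c1: issue ADD r3<-Add1  regs: r0:9,r1:4,r2:2,r3:Add1
  c2: issue ADD r2<-Add2  regs: r0:9,r1:4,r2:Add2,r3:Add1
  c3: CDB Add1=11; issue SUB r1<-Add1  regs: r0:9,r1:Add1,r2:Add2,r3:11
  c4: issue ADD r3<-Add3  regs: r0:9,r1:Add1,r2:Add2,r3:Add3
  c5: CDB Add1=-7; issue SUB r3<-Add1  regs: r0:9,r1:-7,r2:Add2,r3:Add1
  c6: CDB Add2=20; issue ADD r3<-Add2  regs: r0:9,r1:-7,r2:20,r3:Add2
  c7: CDB Add1=-16; issue ADD r2<-Add1  regs: r0:9,r1:-7,r2:Add1,r3:Add2
  c8: CDB Add2=13  regs: r0:9,r1:-7,r2:Add1,r3:13
  c9: CDB Add3=13  regs: r0:9,r1:-7,r2:Add1,r3:13
  c10: CDB Add1=33  regs: r0:9,r1:-7,r2:33,r3:13

STATUS = VALUE 33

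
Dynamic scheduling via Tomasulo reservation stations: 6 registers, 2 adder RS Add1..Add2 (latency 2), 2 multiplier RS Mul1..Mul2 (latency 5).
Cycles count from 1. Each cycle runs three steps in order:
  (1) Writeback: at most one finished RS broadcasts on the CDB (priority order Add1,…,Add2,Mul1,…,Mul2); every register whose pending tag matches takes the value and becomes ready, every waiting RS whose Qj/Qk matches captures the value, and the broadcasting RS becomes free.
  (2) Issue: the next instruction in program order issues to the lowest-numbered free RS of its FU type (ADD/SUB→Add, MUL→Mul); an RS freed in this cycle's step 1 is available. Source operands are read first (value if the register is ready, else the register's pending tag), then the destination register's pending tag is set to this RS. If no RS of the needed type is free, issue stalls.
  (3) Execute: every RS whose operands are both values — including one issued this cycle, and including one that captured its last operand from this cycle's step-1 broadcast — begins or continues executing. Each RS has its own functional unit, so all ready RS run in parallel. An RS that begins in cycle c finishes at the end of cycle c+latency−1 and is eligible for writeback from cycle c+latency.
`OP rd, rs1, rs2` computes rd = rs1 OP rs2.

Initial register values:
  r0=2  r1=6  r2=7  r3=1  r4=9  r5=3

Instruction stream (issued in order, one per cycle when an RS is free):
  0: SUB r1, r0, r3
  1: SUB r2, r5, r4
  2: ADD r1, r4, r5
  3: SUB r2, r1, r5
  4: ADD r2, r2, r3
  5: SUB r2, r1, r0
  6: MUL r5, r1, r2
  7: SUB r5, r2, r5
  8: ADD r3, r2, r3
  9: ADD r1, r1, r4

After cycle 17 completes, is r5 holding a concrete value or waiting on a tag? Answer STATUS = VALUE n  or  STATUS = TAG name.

STATUS = VALUE -110

  c1: issue SUB r1<-Add1  regs: r0:2,r1:Add1,r2:7,r3:1,r4:9,r5:3
  c2: issue SUB r2<-Add2  regs: r0:2,r1:Add1,r2:Add2,r3:1,r4:9,r5:3
  c3: CDB Add1=1; issue ADD r1<-Add1  regs: r0:2,r1:Add1,r2:Add2,r3:1,r4:9,r5:3
  c4: CDB Add2=-6; issue SUB r2<-Add2  regs: r0:2,r1:Add1,r2:Add2,r3:1,r4:9,r5:3
  c5: CDB Add1=12; issue ADD r2<-Add1  regs: r0:2,r1:12,r2:Add1,r3:1,r4:9,r5:3
  c6: stall  regs: r0:2,r1:12,r2:Add1,r3:1,r4:9,r5:3
  c7: CDB Add2=9; issue SUB r2<-Add2  regs: r0:2,r1:12,r2:Add2,r3:1,r4:9,r5:3
  c8: issue MUL r5<-Mul1  regs: r0:2,r1:12,r2:Add2,r3:1,r4:9,r5:Mul1
  c9: CDB Add1=10; issue SUB r5<-Add1  regs: r0:2,r1:12,r2:Add2,r3:1,r4:9,r5:Add1
  c10: CDB Add2=10; issue ADD r3<-Add2  regs: r0:2,r1:12,r2:10,r3:Add2,r4:9,r5:Add1
  c11: stall  regs: r0:2,r1:12,r2:10,r3:Add2,r4:9,r5:Add1
  c12: CDB Add2=11; issue ADD r1<-Add2  regs: r0:2,r1:Add2,r2:10,r3:11,r4:9,r5:Add1
  c13: -  regs: r0:2,r1:Add2,r2:10,r3:11,r4:9,r5:Add1
  c14: CDB Add2=21  regs: r0:2,r1:21,r2:10,r3:11,r4:9,r5:Add1
  c15: CDB Mul1=120  regs: r0:2,r1:21,r2:10,r3:11,r4:9,r5:Add1
  c16: -  regs: r0:2,r1:21,r2:10,r3:11,r4:9,r5:Add1
  c17: CDB Add1=-110  regs: r0:2,r1:21,r2:10,r3:11,r4:9,r5:-110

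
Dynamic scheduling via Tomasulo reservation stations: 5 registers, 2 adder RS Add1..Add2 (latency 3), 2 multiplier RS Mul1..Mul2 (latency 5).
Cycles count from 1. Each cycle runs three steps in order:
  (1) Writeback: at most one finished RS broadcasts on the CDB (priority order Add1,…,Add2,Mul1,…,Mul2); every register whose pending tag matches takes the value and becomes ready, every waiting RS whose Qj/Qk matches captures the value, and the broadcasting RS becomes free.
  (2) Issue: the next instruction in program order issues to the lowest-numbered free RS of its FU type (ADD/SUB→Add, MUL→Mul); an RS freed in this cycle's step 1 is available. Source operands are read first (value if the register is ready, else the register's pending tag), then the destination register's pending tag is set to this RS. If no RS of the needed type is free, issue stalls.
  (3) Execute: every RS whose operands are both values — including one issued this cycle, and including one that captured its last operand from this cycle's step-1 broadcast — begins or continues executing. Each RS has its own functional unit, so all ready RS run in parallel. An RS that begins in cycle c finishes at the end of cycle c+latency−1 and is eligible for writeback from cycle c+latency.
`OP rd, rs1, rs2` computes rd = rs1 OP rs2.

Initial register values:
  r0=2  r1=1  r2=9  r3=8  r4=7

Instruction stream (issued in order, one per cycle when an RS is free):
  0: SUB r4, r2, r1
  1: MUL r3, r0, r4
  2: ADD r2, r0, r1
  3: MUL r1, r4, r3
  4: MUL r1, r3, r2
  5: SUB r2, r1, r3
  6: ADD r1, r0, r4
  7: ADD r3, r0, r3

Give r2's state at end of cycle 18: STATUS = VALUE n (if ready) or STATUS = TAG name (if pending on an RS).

STATUS = VALUE 32

c1: issue SUB r4<-Add1 | r0:2,r1:1,r2:9,r3:8,r4:Add1
c2: issue MUL r3<-Mul1 | r0:2,r1:1,r2:9,r3:Mul1,r4:Add1
c3: issue ADD r2<-Add2 | r0:2,r1:1,r2:Add2,r3:Mul1,r4:Add1
c4: CDB Add1=8; issue MUL r1<-Mul2 | r0:2,r1:Mul2,r2:Add2,r3:Mul1,r4:8
c5: stall | r0:2,r1:Mul2,r2:Add2,r3:Mul1,r4:8
c6: CDB Add2=3; stall | r0:2,r1:Mul2,r2:3,r3:Mul1,r4:8
c7: stall | r0:2,r1:Mul2,r2:3,r3:Mul1,r4:8
c8: stall | r0:2,r1:Mul2,r2:3,r3:Mul1,r4:8
c9: CDB Mul1=16; issue MUL r1<-Mul1 | r0:2,r1:Mul1,r2:3,r3:16,r4:8
c10: issue SUB r2<-Add1 | r0:2,r1:Mul1,r2:Add1,r3:16,r4:8
c11: issue ADD r1<-Add2 | r0:2,r1:Add2,r2:Add1,r3:16,r4:8
c12: stall | r0:2,r1:Add2,r2:Add1,r3:16,r4:8
c13: stall | r0:2,r1:Add2,r2:Add1,r3:16,r4:8
c14: CDB Add2=10; issue ADD r3<-Add2 | r0:2,r1:10,r2:Add1,r3:Add2,r4:8
c15: CDB Mul1=48 | r0:2,r1:10,r2:Add1,r3:Add2,r4:8
c16: CDB Mul2=128 | r0:2,r1:10,r2:Add1,r3:Add2,r4:8
c17: CDB Add2=18 | r0:2,r1:10,r2:Add1,r3:18,r4:8
c18: CDB Add1=32 | r0:2,r1:10,r2:32,r3:18,r4:8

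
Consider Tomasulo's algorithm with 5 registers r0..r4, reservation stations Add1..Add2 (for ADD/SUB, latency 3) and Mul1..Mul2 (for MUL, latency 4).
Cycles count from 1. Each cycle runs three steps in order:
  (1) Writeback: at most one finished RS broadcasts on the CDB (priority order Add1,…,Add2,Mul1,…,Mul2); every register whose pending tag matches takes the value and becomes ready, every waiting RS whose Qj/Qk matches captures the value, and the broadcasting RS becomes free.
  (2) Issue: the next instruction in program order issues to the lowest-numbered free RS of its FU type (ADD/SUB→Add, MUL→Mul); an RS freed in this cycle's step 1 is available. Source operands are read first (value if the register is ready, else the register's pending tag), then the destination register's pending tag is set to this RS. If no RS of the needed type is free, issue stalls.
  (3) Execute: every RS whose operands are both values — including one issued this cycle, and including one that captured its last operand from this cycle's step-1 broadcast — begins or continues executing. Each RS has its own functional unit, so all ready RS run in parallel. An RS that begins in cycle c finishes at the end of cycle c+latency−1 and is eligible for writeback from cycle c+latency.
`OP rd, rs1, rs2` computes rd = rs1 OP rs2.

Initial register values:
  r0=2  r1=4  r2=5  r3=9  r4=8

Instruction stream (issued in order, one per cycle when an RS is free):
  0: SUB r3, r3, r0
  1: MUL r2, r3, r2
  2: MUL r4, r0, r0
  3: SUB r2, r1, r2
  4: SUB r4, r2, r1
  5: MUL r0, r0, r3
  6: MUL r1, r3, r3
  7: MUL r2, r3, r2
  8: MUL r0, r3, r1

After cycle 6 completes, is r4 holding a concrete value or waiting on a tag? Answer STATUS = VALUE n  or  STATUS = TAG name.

STATUS = TAG Add2

c1: issue SUB r3<-Add1 | r0:2,r1:4,r2:5,r3:Add1,r4:8
c2: issue MUL r2<-Mul1 | r0:2,r1:4,r2:Mul1,r3:Add1,r4:8
c3: issue MUL r4<-Mul2 | r0:2,r1:4,r2:Mul1,r3:Add1,r4:Mul2
c4: CDB Add1=7; issue SUB r2<-Add1 | r0:2,r1:4,r2:Add1,r3:7,r4:Mul2
c5: issue SUB r4<-Add2 | r0:2,r1:4,r2:Add1,r3:7,r4:Add2
c6: stall | r0:2,r1:4,r2:Add1,r3:7,r4:Add2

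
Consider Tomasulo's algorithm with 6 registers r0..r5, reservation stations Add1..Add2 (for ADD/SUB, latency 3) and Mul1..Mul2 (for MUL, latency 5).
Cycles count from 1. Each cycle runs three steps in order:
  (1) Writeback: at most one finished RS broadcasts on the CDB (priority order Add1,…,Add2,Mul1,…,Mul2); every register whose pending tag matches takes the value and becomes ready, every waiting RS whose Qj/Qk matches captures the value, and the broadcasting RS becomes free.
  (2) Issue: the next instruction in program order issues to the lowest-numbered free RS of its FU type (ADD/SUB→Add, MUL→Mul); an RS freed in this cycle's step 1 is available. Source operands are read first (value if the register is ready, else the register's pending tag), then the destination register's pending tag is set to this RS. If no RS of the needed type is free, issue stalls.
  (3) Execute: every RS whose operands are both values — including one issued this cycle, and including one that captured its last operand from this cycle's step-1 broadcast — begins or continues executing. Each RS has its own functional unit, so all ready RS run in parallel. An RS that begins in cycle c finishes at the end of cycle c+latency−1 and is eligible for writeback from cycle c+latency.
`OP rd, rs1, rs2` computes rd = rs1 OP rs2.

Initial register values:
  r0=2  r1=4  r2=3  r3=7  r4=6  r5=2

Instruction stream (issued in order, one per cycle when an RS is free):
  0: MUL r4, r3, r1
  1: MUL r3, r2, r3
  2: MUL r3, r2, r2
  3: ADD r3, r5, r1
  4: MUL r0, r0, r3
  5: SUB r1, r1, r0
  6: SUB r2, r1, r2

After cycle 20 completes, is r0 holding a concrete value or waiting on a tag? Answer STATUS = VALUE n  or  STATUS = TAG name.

c1: issue MUL r4<-Mul1 | r0:2,r1:4,r2:3,r3:7,r4:Mul1,r5:2
c2: issue MUL r3<-Mul2 | r0:2,r1:4,r2:3,r3:Mul2,r4:Mul1,r5:2
c3: stall | r0:2,r1:4,r2:3,r3:Mul2,r4:Mul1,r5:2
c4: stall | r0:2,r1:4,r2:3,r3:Mul2,r4:Mul1,r5:2
c5: stall | r0:2,r1:4,r2:3,r3:Mul2,r4:Mul1,r5:2
c6: CDB Mul1=28; issue MUL r3<-Mul1 | r0:2,r1:4,r2:3,r3:Mul1,r4:28,r5:2
c7: CDB Mul2=21; issue ADD r3<-Add1 | r0:2,r1:4,r2:3,r3:Add1,r4:28,r5:2
c8: issue MUL r0<-Mul2 | r0:Mul2,r1:4,r2:3,r3:Add1,r4:28,r5:2
c9: issue SUB r1<-Add2 | r0:Mul2,r1:Add2,r2:3,r3:Add1,r4:28,r5:2
c10: CDB Add1=6; issue SUB r2<-Add1 | r0:Mul2,r1:Add2,r2:Add1,r3:6,r4:28,r5:2
c11: CDB Mul1=9 | r0:Mul2,r1:Add2,r2:Add1,r3:6,r4:28,r5:2
c12: - | r0:Mul2,r1:Add2,r2:Add1,r3:6,r4:28,r5:2
c13: - | r0:Mul2,r1:Add2,r2:Add1,r3:6,r4:28,r5:2
c14: - | r0:Mul2,r1:Add2,r2:Add1,r3:6,r4:28,r5:2
c15: CDB Mul2=12 | r0:12,r1:Add2,r2:Add1,r3:6,r4:28,r5:2
c16: - | r0:12,r1:Add2,r2:Add1,r3:6,r4:28,r5:2
c17: - | r0:12,r1:Add2,r2:Add1,r3:6,r4:28,r5:2
c18: CDB Add2=-8 | r0:12,r1:-8,r2:Add1,r3:6,r4:28,r5:2
c19: - | r0:12,r1:-8,r2:Add1,r3:6,r4:28,r5:2
c20: - | r0:12,r1:-8,r2:Add1,r3:6,r4:28,r5:2

STATUS = VALUE 12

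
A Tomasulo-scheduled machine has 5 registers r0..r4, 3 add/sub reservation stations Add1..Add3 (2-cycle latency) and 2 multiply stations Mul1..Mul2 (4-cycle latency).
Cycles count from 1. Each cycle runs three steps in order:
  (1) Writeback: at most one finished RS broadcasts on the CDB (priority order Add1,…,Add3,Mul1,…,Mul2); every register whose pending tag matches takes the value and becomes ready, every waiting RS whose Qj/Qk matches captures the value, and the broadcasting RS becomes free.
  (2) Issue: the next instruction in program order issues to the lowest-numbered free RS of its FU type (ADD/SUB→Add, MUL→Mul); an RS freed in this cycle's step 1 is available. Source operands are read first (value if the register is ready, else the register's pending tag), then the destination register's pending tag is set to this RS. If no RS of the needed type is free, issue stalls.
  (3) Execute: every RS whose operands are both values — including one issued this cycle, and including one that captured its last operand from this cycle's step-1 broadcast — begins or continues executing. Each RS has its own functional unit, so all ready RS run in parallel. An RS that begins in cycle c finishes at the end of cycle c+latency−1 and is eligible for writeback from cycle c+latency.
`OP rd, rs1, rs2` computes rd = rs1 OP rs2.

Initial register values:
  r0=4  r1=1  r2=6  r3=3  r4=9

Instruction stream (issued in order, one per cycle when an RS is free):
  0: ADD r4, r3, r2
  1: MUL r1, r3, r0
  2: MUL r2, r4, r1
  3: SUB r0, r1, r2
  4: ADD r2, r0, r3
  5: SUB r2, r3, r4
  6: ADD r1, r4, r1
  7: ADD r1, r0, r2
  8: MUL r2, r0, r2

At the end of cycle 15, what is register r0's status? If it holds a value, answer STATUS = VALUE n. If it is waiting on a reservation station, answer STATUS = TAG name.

STATUS = VALUE -96

cycle 1: issue ADD r4<-Add1 // r0:4,r1:1,r2:6,r3:3,r4:Add1
cycle 2: issue MUL r1<-Mul1 // r0:4,r1:Mul1,r2:6,r3:3,r4:Add1
cycle 3: CDB Add1=9; issue MUL r2<-Mul2 // r0:4,r1:Mul1,r2:Mul2,r3:3,r4:9
cycle 4: issue SUB r0<-Add1 // r0:Add1,r1:Mul1,r2:Mul2,r3:3,r4:9
cycle 5: issue ADD r2<-Add2 // r0:Add1,r1:Mul1,r2:Add2,r3:3,r4:9
cycle 6: CDB Mul1=12; issue SUB r2<-Add3 // r0:Add1,r1:12,r2:Add3,r3:3,r4:9
cycle 7: stall // r0:Add1,r1:12,r2:Add3,r3:3,r4:9
cycle 8: CDB Add3=-6; issue ADD r1<-Add3 // r0:Add1,r1:Add3,r2:-6,r3:3,r4:9
cycle 9: stall // r0:Add1,r1:Add3,r2:-6,r3:3,r4:9
cycle 10: CDB Add3=21; issue ADD r1<-Add3 // r0:Add1,r1:Add3,r2:-6,r3:3,r4:9
cycle 11: CDB Mul2=108; issue MUL r2<-Mul1 // r0:Add1,r1:Add3,r2:Mul1,r3:3,r4:9
cycle 12: - // r0:Add1,r1:Add3,r2:Mul1,r3:3,r4:9
cycle 13: CDB Add1=-96 // r0:-96,r1:Add3,r2:Mul1,r3:3,r4:9
cycle 14: - // r0:-96,r1:Add3,r2:Mul1,r3:3,r4:9
cycle 15: CDB Add2=-93 // r0:-96,r1:Add3,r2:Mul1,r3:3,r4:9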